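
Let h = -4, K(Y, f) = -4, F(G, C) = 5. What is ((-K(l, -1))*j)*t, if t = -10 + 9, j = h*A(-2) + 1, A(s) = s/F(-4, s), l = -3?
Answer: -52/5 ≈ -10.400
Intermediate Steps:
A(s) = s/5
j = 13/5 (j = -4*(-2)/5 + 1 = -4*(-2/5) + 1 = 8/5 + 1 = 13/5 ≈ 2.6000)
t = -1
((-K(l, -1))*j)*t = (-1*(-4)*(13/5))*(-1) = (4*(13/5))*(-1) = (52/5)*(-1) = -52/5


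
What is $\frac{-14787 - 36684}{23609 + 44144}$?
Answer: $- \frac{7353}{9679} \approx -0.75969$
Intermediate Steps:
$\frac{-14787 - 36684}{23609 + 44144} = - \frac{51471}{67753} = \left(-51471\right) \frac{1}{67753} = - \frac{7353}{9679}$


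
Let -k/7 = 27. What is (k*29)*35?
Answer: -191835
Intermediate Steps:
k = -189 (k = -7*27 = -189)
(k*29)*35 = -189*29*35 = -5481*35 = -191835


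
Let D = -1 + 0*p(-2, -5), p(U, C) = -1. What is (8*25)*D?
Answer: -200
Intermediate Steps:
D = -1 (D = -1 + 0*(-1) = -1 + 0 = -1)
(8*25)*D = (8*25)*(-1) = 200*(-1) = -200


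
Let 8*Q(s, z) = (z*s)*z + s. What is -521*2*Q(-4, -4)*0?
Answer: 0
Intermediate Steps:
Q(s, z) = s/8 + s*z**2/8 (Q(s, z) = ((z*s)*z + s)/8 = ((s*z)*z + s)/8 = (s*z**2 + s)/8 = (s + s*z**2)/8 = s/8 + s*z**2/8)
-521*2*Q(-4, -4)*0 = -521*2*((1/8)*(-4)*(1 + (-4)**2))*0 = -521*2*((1/8)*(-4)*(1 + 16))*0 = -521*2*((1/8)*(-4)*17)*0 = -521*2*(-17/2)*0 = -(-8857)*0 = -521*0 = 0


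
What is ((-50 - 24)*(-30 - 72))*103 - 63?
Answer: 777381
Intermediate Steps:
((-50 - 24)*(-30 - 72))*103 - 63 = -74*(-102)*103 - 63 = 7548*103 - 63 = 777444 - 63 = 777381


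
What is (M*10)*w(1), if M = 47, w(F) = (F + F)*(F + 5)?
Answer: 5640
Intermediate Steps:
w(F) = 2*F*(5 + F) (w(F) = (2*F)*(5 + F) = 2*F*(5 + F))
(M*10)*w(1) = (47*10)*(2*1*(5 + 1)) = 470*(2*1*6) = 470*12 = 5640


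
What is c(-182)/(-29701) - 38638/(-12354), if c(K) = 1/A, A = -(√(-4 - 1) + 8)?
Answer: 4399089903/1406550257 - I*√5/2049369 ≈ 3.1276 - 1.0911e-6*I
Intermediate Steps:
A = -8 - I*√5 (A = -(√(-5) + 8) = -(I*√5 + 8) = -(8 + I*√5) = -8 - I*√5 ≈ -8.0 - 2.2361*I)
c(K) = 1/(-8 - I*√5)
c(-182)/(-29701) - 38638/(-12354) = (I/(√5 - 8*I))/(-29701) - 38638/(-12354) = (I/(√5 - 8*I))*(-1/29701) - 38638*(-1/12354) = -I/(29701*(√5 - 8*I)) + 19319/6177 = 19319/6177 - I/(29701*(√5 - 8*I))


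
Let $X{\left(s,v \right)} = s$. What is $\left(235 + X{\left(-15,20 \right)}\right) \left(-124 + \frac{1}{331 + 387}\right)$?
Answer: $- \frac{9793410}{359} \approx -27280.0$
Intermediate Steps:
$\left(235 + X{\left(-15,20 \right)}\right) \left(-124 + \frac{1}{331 + 387}\right) = \left(235 - 15\right) \left(-124 + \frac{1}{331 + 387}\right) = 220 \left(-124 + \frac{1}{718}\right) = 220 \left(- \frac{89031}{718}\right) = - \frac{9793410}{359}$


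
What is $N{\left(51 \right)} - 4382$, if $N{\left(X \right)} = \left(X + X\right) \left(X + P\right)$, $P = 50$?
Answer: $5920$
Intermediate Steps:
$N{\left(X \right)} = 2 X \left(50 + X\right)$ ($N{\left(X \right)} = \left(X + X\right) \left(X + 50\right) = 2 X \left(50 + X\right)$)
$N{\left(51 \right)} - 4382 = 2 \cdot 51 \left(50 + 51\right) - 4382 = 2 \cdot 51 \cdot 101 - 4382 = 10302 - 4382 = 5920$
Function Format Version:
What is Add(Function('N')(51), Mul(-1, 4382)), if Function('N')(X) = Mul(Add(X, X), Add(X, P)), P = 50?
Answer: 5920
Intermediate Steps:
Function('N')(X) = Mul(2, X, Add(50, X)) (Function('N')(X) = Mul(Add(X, X), Add(X, 50)) = Mul(Mul(2, X), Add(50, X)) = Mul(2, X, Add(50, X)))
Add(Function('N')(51), Mul(-1, 4382)) = Add(Mul(2, 51, Add(50, 51)), Mul(-1, 4382)) = Add(Mul(2, 51, 101), -4382) = Add(10302, -4382) = 5920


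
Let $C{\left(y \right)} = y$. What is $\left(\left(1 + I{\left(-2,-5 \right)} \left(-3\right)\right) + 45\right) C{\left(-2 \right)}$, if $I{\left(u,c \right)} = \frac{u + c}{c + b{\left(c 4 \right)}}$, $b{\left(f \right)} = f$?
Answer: $- \frac{2258}{25} \approx -90.32$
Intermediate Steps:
$I{\left(u,c \right)} = \frac{c + u}{5 c}$ ($I{\left(u,c \right)} = \frac{u + c}{c + c 4} = \frac{c + u}{c + 4 c} = \frac{c + u}{5 c}$)
$\left(\left(1 + I{\left(-2,-5 \right)} \left(-3\right)\right) + 45\right) C{\left(-2 \right)} = \left(\left(1 + \frac{-5 - 2}{5 \left(-5\right)} \left(-3\right)\right) + 45\right) \left(-2\right) = \left(\left(1 + \frac{1}{5} \left(- \frac{1}{5}\right) \left(-7\right) \left(-3\right)\right) + 45\right) \left(-2\right) = \left(\left(1 + \frac{7}{25} \left(-3\right)\right) + 45\right) \left(-2\right) = \left(\left(1 - \frac{21}{25}\right) + 45\right) \left(-2\right) = \left(\frac{4}{25} + 45\right) \left(-2\right) = \frac{1129}{25} \left(-2\right) = - \frac{2258}{25}$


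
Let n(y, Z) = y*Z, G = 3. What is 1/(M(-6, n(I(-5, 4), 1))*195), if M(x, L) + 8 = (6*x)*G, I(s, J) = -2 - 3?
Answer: -1/22620 ≈ -4.4209e-5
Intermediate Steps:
I(s, J) = -5
n(y, Z) = Z*y
M(x, L) = -8 + 18*x (M(x, L) = -8 + (6*x)*3 = -8 + 18*x)
1/(M(-6, n(I(-5, 4), 1))*195) = 1/((-8 + 18*(-6))*195) = 1/((-8 - 108)*195) = 1/(-116*195) = 1/(-22620) = -1/22620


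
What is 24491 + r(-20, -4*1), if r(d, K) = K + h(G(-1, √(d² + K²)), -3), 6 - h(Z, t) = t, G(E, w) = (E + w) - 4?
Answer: 24496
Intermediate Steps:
G(E, w) = -4 + E + w
h(Z, t) = 6 - t
r(d, K) = 9 + K (r(d, K) = K + (6 - 1*(-3)) = K + (6 + 3) = K + 9 = 9 + K)
24491 + r(-20, -4*1) = 24491 + (9 - 4*1) = 24491 + (9 - 4) = 24491 + 5 = 24496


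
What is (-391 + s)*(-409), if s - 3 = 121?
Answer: 109203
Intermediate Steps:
s = 124 (s = 3 + 121 = 124)
(-391 + s)*(-409) = (-391 + 124)*(-409) = -267*(-409) = 109203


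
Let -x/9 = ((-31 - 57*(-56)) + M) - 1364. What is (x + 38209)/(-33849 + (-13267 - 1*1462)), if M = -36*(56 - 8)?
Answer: -18794/24289 ≈ -0.77377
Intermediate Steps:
M = -1728 (M = -36*48 = -1728)
x = -621 (x = -9*(((-31 - 57*(-56)) - 1728) - 1364) = -9*(((-31 + 3192) - 1728) - 1364) = -9*((3161 - 1728) - 1364) = -9*(1433 - 1364) = -9*69 = -621)
(x + 38209)/(-33849 + (-13267 - 1*1462)) = (-621 + 38209)/(-33849 + (-13267 - 1*1462)) = 37588/(-33849 + (-13267 - 1462)) = 37588/(-33849 - 14729) = 37588/(-48578) = 37588*(-1/48578) = -18794/24289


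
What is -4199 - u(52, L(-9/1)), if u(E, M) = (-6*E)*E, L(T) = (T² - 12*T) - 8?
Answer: 12025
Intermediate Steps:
L(T) = -8 + T² - 12*T
u(E, M) = -6*E²
-4199 - u(52, L(-9/1)) = -4199 - (-6)*52² = -4199 - (-6)*2704 = -4199 - 1*(-16224) = -4199 + 16224 = 12025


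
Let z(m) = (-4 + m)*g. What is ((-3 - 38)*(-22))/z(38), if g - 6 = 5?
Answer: 41/17 ≈ 2.4118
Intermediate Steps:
g = 11 (g = 6 + 5 = 11)
z(m) = -44 + 11*m (z(m) = (-4 + m)*11 = -44 + 11*m)
((-3 - 38)*(-22))/z(38) = ((-3 - 38)*(-22))/(-44 + 11*38) = (-41*(-22))/(-44 + 418) = 902/374 = 902*(1/374) = 41/17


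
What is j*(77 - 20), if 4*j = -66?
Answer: -1881/2 ≈ -940.50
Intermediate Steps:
j = -33/2 (j = (¼)*(-66) = -33/2 ≈ -16.500)
j*(77 - 20) = -33*(77 - 20)/2 = -33/2*57 = -1881/2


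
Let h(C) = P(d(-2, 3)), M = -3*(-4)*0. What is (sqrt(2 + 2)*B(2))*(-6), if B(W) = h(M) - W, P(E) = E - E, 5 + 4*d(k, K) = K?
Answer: 24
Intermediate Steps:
d(k, K) = -5/4 + K/4
M = 0 (M = 12*0 = 0)
P(E) = 0
h(C) = 0
B(W) = -W (B(W) = 0 - W = -W)
(sqrt(2 + 2)*B(2))*(-6) = (sqrt(2 + 2)*(-1*2))*(-6) = (sqrt(4)*(-2))*(-6) = (2*(-2))*(-6) = -4*(-6) = 24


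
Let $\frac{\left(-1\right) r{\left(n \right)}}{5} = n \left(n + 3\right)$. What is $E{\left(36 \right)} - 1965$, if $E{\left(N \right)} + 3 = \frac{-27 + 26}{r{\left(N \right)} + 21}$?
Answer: $- \frac{13774031}{6999} \approx -1968.0$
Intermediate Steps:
$r{\left(n \right)} = - 5 n \left(3 + n\right)$ ($r{\left(n \right)} = - 5 n \left(n + 3\right) = - 5 n \left(3 + n\right)$)
$E{\left(N \right)} = -3 - \frac{1}{21 - 5 N \left(3 + N\right)}$ ($E{\left(N \right)} = -3 + \frac{-27 + 26}{- 5 N \left(3 + N\right) + 21} = -3 - \frac{1}{21 - 5 N \left(3 + N\right)}$)
$E{\left(36 \right)} - 1965 = \frac{64 - 540 \left(3 + 36\right)}{-21 + 5 \cdot 36 \left(3 + 36\right)} - 1965 = \frac{64 - 540 \cdot 39}{-21 + 5 \cdot 36 \cdot 39} - 1965 = \frac{64 - 21060}{-21 + 7020} - 1965 = \frac{1}{6999} \left(-20996\right) - 1965 = - \frac{20996}{6999} - 1965 = - \frac{13774031}{6999}$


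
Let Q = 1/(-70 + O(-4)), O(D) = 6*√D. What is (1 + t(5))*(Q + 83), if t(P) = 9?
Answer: 1046455/1261 - 30*I/1261 ≈ 829.86 - 0.023791*I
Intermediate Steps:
Q = (-70 - 12*I)/5044 (Q = 1/(-70 + 6*√(-4)) = 1/(-70 + 6*(2*I)) = 1/(-70 + 12*I) = (-70 - 12*I)/5044 ≈ -0.013878 - 0.0023791*I)
(1 + t(5))*(Q + 83) = (1 + 9)*((-35/2522 - 3*I/1261) + 83) = 10*(209291/2522 - 3*I/1261) = 1046455/1261 - 30*I/1261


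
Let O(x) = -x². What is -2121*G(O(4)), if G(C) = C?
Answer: 33936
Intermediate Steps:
-2121*G(O(4)) = -(-2121)*4² = -(-2121)*16 = -2121*(-16) = 33936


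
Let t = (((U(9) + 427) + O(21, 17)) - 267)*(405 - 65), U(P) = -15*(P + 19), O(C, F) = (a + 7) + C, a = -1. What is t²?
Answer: 6275808400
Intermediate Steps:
O(C, F) = 6 + C (O(C, F) = (-1 + 7) + C = 6 + C)
U(P) = -285 - 15*P (U(P) = -15*(19 + P) = -285 - 15*P)
t = -79220 (t = ((((-285 - 15*9) + 427) + (6 + 21)) - 267)*(405 - 65) = ((((-285 - 135) + 427) + 27) - 267)*340 = (((-420 + 427) + 27) - 267)*340 = ((7 + 27) - 267)*340 = (34 - 267)*340 = -233*340 = -79220)
t² = (-79220)² = 6275808400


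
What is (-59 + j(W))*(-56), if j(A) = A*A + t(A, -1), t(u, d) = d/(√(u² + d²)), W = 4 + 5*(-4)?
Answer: -11032 + 56*√257/257 ≈ -11029.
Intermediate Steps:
W = -16 (W = 4 - 20 = -16)
t(u, d) = d/√(d² + u²) (t(u, d) = d/(√(d² + u²)) = d/√(d² + u²))
j(A) = A² - 1/√(1 + A²) (j(A) = A*A - 1/√((-1)² + A²) = A² - 1/√(1 + A²))
(-59 + j(W))*(-56) = (-59 + ((-16)² - 1/√(1 + (-16)²)))*(-56) = (-59 + (256 - 1/√(1 + 256)))*(-56) = (-59 + (256 - 1/√257))*(-56) = (-59 + (256 - √257/257))*(-56) = (197 - √257/257)*(-56) = -11032 + 56*√257/257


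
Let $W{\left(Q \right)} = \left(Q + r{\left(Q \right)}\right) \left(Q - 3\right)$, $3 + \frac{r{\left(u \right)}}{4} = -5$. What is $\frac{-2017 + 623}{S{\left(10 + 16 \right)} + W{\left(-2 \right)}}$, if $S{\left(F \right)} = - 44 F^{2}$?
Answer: $\frac{697}{14787} \approx 0.047136$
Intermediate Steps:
$r{\left(u \right)} = -32$ ($r{\left(u \right)} = -12 + 4 \left(-5\right) = -12 - 20 = -32$)
$W{\left(Q \right)} = \left(-32 + Q\right) \left(-3 + Q\right)$ ($W{\left(Q \right)} = \left(Q - 32\right) \left(Q - 3\right) = \left(-32 + Q\right) \left(-3 + Q\right)$)
$\frac{-2017 + 623}{S{\left(10 + 16 \right)} + W{\left(-2 \right)}} = \frac{-2017 + 623}{- 44 \left(10 + 16\right)^{2} + \left(96 + \left(-2\right)^{2} - -70\right)} = - \frac{1394}{- 44 \cdot 26^{2} + \left(96 + 4 + 70\right)} = - \frac{1394}{\left(-44\right) 676 + 170} = - \frac{1394}{-29744 + 170} = - \frac{1394}{-29574} = \left(-1394\right) \left(- \frac{1}{29574}\right) = \frac{697}{14787}$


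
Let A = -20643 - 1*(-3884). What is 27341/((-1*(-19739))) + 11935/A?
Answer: 222622854/330805901 ≈ 0.67297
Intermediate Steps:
A = -16759 (A = -20643 + 3884 = -16759)
27341/((-1*(-19739))) + 11935/A = 27341/((-1*(-19739))) + 11935/(-16759) = 27341/19739 + 11935*(-1/16759) = 27341*(1/19739) - 11935/16759 = 27341/19739 - 11935/16759 = 222622854/330805901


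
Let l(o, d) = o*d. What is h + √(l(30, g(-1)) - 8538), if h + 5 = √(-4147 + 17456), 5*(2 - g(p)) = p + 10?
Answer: -5 + √13309 + 6*I*√237 ≈ 110.36 + 92.369*I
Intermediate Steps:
g(p) = -p/5 (g(p) = 2 - (p + 10)/5 = 2 - (10 + p)/5 = 2 + (-2 - p/5) = -p/5)
l(o, d) = d*o
h = -5 + √13309 (h = -5 + √(-4147 + 17456) = -5 + √13309 ≈ 110.36)
h + √(l(30, g(-1)) - 8538) = (-5 + √13309) + √(-⅕*(-1)*30 - 8538) = (-5 + √13309) + √((⅕)*30 - 8538) = (-5 + √13309) + √(6 - 8538) = (-5 + √13309) + √(-8532) = (-5 + √13309) + 6*I*√237 = -5 + √13309 + 6*I*√237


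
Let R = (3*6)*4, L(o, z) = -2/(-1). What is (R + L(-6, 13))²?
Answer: 5476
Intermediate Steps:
L(o, z) = 2 (L(o, z) = -2*(-1) = 2)
R = 72 (R = 18*4 = 72)
(R + L(-6, 13))² = (72 + 2)² = 74² = 5476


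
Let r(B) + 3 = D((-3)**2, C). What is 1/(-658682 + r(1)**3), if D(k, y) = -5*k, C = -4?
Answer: -1/769274 ≈ -1.2999e-6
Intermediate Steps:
r(B) = -48 (r(B) = -3 - 5*(-3)**2 = -3 - 5*9 = -3 - 45 = -48)
1/(-658682 + r(1)**3) = 1/(-658682 + (-48)**3) = 1/(-658682 - 110592) = 1/(-769274) = -1/769274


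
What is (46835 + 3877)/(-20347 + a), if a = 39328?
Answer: 16904/6327 ≈ 2.6717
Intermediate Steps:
(46835 + 3877)/(-20347 + a) = (46835 + 3877)/(-20347 + 39328) = 50712/18981 = 50712*(1/18981) = 16904/6327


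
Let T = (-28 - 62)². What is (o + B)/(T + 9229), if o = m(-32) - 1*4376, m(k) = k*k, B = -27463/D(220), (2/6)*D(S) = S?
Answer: -172291/879780 ≈ -0.19583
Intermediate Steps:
D(S) = 3*S
B = -27463/660 (B = -27463/(3*220) = -27463/660 ≈ -41.611)
m(k) = k²
o = -3352 (o = (-32)² - 1*4376 = 1024 - 4376 = -3352)
T = 8100 (T = (-90)² = 8100)
(o + B)/(T + 9229) = (-3352 - 27463/660)/(8100 + 9229) = -2239783/660/17329 = -2239783/660*1/17329 = -172291/879780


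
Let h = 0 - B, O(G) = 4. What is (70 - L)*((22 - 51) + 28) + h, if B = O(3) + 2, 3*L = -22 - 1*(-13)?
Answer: -79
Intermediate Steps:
L = -3 (L = (-22 - 1*(-13))/3 = (-22 + 13)/3 = (1/3)*(-9) = -3)
B = 6 (B = 4 + 2 = 6)
h = -6 (h = 0 - 1*6 = 0 - 6 = -6)
(70 - L)*((22 - 51) + 28) + h = (70 - 1*(-3))*((22 - 51) + 28) - 6 = (70 + 3)*(-29 + 28) - 6 = 73*(-1) - 6 = -73 - 6 = -79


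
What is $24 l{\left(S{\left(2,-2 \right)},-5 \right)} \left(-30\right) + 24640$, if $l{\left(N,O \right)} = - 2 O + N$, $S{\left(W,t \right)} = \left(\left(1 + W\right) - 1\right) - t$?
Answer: $14560$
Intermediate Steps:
$S{\left(W,t \right)} = W - t$
$l{\left(N,O \right)} = N - 2 O$
$24 l{\left(S{\left(2,-2 \right)},-5 \right)} \left(-30\right) + 24640 = 24 \left(\left(2 - -2\right) - -10\right) \left(-30\right) + 24640 = 24 \left(\left(2 + 2\right) + 10\right) \left(-30\right) + 24640 = 24 \left(4 + 10\right) \left(-30\right) + 24640 = 24 \cdot 14 \left(-30\right) + 24640 = 336 \left(-30\right) + 24640 = -10080 + 24640 = 14560$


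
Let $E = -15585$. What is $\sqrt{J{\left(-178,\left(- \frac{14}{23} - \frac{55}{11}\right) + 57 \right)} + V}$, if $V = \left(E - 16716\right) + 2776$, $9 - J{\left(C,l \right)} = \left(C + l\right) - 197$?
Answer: $\frac{5 i \sqrt{617711}}{23} \approx 170.86 i$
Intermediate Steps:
$J{\left(C,l \right)} = 206 - C - l$ ($J{\left(C,l \right)} = 9 - \left(\left(C + l\right) - 197\right) = 9 - \left(-197 + C + l\right) = 206 - C - l$)
$V = -29525$ ($V = \left(-15585 - 16716\right) + 2776 = -32301 + 2776 = -29525$)
$\sqrt{J{\left(-178,\left(- \frac{14}{23} - \frac{55}{11}\right) + 57 \right)} + V} = \sqrt{\left(206 - -178 - \left(\left(- \frac{14}{23} - \frac{55}{11}\right) + 57\right)\right) - 29525} = \sqrt{\left(206 + 178 - \left(\left(\left(-14\right) \frac{1}{23} - 5\right) + 57\right)\right) - 29525} = \sqrt{\left(206 + 178 - \left(\left(- \frac{14}{23} - 5\right) + 57\right)\right) - 29525} = \sqrt{\left(206 + 178 - \left(- \frac{129}{23} + 57\right)\right) - 29525} = \sqrt{\left(206 + 178 - \frac{1182}{23}\right) - 29525} = \sqrt{\frac{7650}{23} - 29525} = \sqrt{- \frac{671425}{23}} = \frac{5 i \sqrt{617711}}{23}$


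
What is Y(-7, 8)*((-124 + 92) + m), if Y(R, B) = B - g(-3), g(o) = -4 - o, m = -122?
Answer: -1386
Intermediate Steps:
Y(R, B) = 1 + B (Y(R, B) = B - (-4 - 1*(-3)) = B - (-4 + 3) = B - 1*(-1) = B + 1 = 1 + B)
Y(-7, 8)*((-124 + 92) + m) = (1 + 8)*((-124 + 92) - 122) = 9*(-32 - 122) = 9*(-154) = -1386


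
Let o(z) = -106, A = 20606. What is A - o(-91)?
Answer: 20712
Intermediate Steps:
A - o(-91) = 20606 - 1*(-106) = 20606 + 106 = 20712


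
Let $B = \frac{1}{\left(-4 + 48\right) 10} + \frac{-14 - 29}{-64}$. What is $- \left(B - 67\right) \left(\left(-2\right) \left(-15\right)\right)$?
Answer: $\frac{700401}{352} \approx 1989.8$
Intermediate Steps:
$B = \frac{2373}{3520}$ ($B = \frac{1}{44} \cdot \frac{1}{10} + \left(-14 - 29\right) \left(- \frac{1}{64}\right) = \frac{1}{44} \cdot \frac{1}{10} - - \frac{43}{64} = \frac{1}{440} + \frac{43}{64} = \frac{2373}{3520} \approx 0.67415$)
$- \left(B - 67\right) \left(\left(-2\right) \left(-15\right)\right) = - \left(\frac{2373}{3520} - 67\right) \left(\left(-2\right) \left(-15\right)\right) = - \frac{\left(-233467\right) 30}{3520} = \left(-1\right) \left(- \frac{700401}{352}\right) = \frac{700401}{352}$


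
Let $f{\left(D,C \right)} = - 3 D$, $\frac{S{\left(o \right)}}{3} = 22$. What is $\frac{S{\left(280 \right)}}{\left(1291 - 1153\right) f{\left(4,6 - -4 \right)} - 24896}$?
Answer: $- \frac{33}{13276} \approx -0.0024857$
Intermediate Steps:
$S{\left(o \right)} = 66$ ($S{\left(o \right)} = 3 \cdot 22 = 66$)
$\frac{S{\left(280 \right)}}{\left(1291 - 1153\right) f{\left(4,6 - -4 \right)} - 24896} = \frac{66}{\left(1291 - 1153\right) \left(\left(-3\right) 4\right) - 24896} = \frac{66}{138 \left(-12\right) - 24896} = \frac{66}{-1656 - 24896} = \frac{66}{-26552} = 66 \left(- \frac{1}{26552}\right) = - \frac{33}{13276}$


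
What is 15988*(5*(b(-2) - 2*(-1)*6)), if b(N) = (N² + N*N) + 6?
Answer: 2078440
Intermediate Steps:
b(N) = 6 + 2*N² (b(N) = (N² + N²) + 6 = 2*N² + 6 = 6 + 2*N²)
15988*(5*(b(-2) - 2*(-1)*6)) = 15988*(5*((6 + 2*(-2)²) - 2*(-1)*6)) = 15988*(5*((6 + 2*4) + 2*6)) = 15988*(5*((6 + 8) + 12)) = 15988*(5*(14 + 12)) = 15988*(5*26) = 15988*130 = 2078440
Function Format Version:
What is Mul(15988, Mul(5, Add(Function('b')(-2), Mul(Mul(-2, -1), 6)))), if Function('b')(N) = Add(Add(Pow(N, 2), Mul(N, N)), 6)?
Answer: 2078440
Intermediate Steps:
Function('b')(N) = Add(6, Mul(2, Pow(N, 2))) (Function('b')(N) = Add(Add(Pow(N, 2), Pow(N, 2)), 6) = Add(Mul(2, Pow(N, 2)), 6) = Add(6, Mul(2, Pow(N, 2))))
Mul(15988, Mul(5, Add(Function('b')(-2), Mul(Mul(-2, -1), 6)))) = Mul(15988, Mul(5, Add(Add(6, Mul(2, Pow(-2, 2))), Mul(Mul(-2, -1), 6)))) = Mul(15988, Mul(5, Add(Add(6, Mul(2, 4)), Mul(2, 6)))) = Mul(15988, Mul(5, Add(Add(6, 8), 12))) = Mul(15988, Mul(5, Add(14, 12))) = Mul(15988, Mul(5, 26)) = Mul(15988, 130) = 2078440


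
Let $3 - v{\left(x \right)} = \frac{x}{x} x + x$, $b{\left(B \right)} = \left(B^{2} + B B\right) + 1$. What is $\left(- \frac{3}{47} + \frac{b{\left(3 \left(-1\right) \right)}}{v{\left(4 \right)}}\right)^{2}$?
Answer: $\frac{824464}{55225} \approx 14.929$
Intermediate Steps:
$b{\left(B \right)} = 1 + 2 B^{2}$ ($b{\left(B \right)} = \left(B^{2} + B^{2}\right) + 1 = 2 B^{2} + 1 = 1 + 2 B^{2}$)
$v{\left(x \right)} = 3 - 2 x$ ($v{\left(x \right)} = 3 - \left(\frac{x}{x} x + x\right) = 3 - \left(1 x + x\right) = 3 - \left(x + x\right) = 3 - 2 x$)
$\left(- \frac{3}{47} + \frac{b{\left(3 \left(-1\right) \right)}}{v{\left(4 \right)}}\right)^{2} = \left(- \frac{3}{47} + \frac{1 + 2 \left(3 \left(-1\right)\right)^{2}}{3 - 8}\right)^{2} = \left(\left(-3\right) \frac{1}{47} + \frac{1 + 2 \left(-3\right)^{2}}{3 - 8}\right)^{2} = \left(- \frac{3}{47} + \frac{1 + 2 \cdot 9}{-5}\right)^{2} = \left(- \frac{3}{47} + \left(1 + 18\right) \left(- \frac{1}{5}\right)\right)^{2} = \left(- \frac{3}{47} + 19 \left(- \frac{1}{5}\right)\right)^{2} = \left(- \frac{3}{47} - \frac{19}{5}\right)^{2} = \left(- \frac{908}{235}\right)^{2} = \frac{824464}{55225}$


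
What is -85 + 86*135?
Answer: 11525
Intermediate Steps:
-85 + 86*135 = -85 + 11610 = 11525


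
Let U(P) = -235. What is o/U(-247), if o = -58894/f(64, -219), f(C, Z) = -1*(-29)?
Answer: 58894/6815 ≈ 8.6418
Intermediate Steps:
f(C, Z) = 29
o = -58894/29 ≈ -2030.8
o/U(-247) = -58894/29/(-235) = -58894/29*(-1/235) = 58894/6815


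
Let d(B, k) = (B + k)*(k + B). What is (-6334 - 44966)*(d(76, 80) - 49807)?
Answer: 1306662300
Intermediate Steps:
d(B, k) = (B + k)² (d(B, k) = (B + k)*(B + k) = (B + k)²)
(-6334 - 44966)*(d(76, 80) - 49807) = (-6334 - 44966)*((76 + 80)² - 49807) = -51300*(156² - 49807) = -51300*(24336 - 49807) = -51300*(-25471) = 1306662300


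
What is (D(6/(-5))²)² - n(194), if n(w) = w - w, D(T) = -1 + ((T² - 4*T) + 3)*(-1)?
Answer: 4294967296/390625 ≈ 10995.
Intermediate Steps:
D(T) = -4 - T² + 4*T (D(T) = -1 + (3 + T² - 4*T)*(-1) = -1 + (-3 - T² + 4*T) = -4 - T² + 4*T)
n(w) = 0
(D(6/(-5))²)² - n(194) = ((-4 - (6/(-5))² + 4*(6/(-5)))²)² - 1*0 = ((-4 - (6*(-⅕))² + 4*(6*(-⅕)))²)² + 0 = ((-4 - (-6/5)² + 4*(-6/5))²)² + 0 = ((-4 - 1*36/25 - 24/5)²)² + 0 = ((-4 - 36/25 - 24/5)²)² + 0 = ((-256/25)²)² + 0 = (65536/625)² + 0 = 4294967296/390625 + 0 = 4294967296/390625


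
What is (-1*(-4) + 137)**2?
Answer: 19881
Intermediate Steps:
(-1*(-4) + 137)**2 = (4 + 137)**2 = 141**2 = 19881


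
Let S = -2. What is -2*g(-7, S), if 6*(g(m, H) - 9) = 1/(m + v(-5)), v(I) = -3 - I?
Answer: -269/15 ≈ -17.933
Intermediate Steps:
g(m, H) = 9 + 1/(6*(2 + m)) (g(m, H) = 9 + 1/(6*(m + (-3 - 1*(-5)))) = 9 + 1/(6*(m + (-3 + 5))) = 9 + 1/(6*(m + 2)) = 9 + 1/(6*(2 + m)))
-2*g(-7, S) = -(109 + 54*(-7))/(3*(2 - 7)) = -(109 - 378)/(3*(-5)) = -(-1)*(-269)/(3*5) = -2*269/30 = -269/15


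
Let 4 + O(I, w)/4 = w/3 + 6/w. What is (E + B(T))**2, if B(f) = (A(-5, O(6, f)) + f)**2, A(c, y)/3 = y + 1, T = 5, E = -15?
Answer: 167281/625 ≈ 267.65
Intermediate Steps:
O(I, w) = -16 + 24/w + 4*w/3 (O(I, w) = -16 + 4*(w/3 + 6/w) = -16 + 4*(6/w + w/3) = -16 + (24/w + 4*w/3) = -16 + 24/w + 4*w/3)
A(c, y) = 3 + 3*y (A(c, y) = 3*(y + 1) = 3*(1 + y) = 3 + 3*y)
B(f) = (-45 + 5*f + 72/f)**2 (B(f) = ((3 + 3*(-16 + 24/f + 4*f/3)) + f)**2 = ((3 + (-48 + 4*f + 72/f)) + f)**2 = ((-45 + 4*f + 72/f) + f)**2 = (-45 + 5*f + 72/f)**2)
(E + B(T))**2 = (-15 + (72 - 45*5 + 5*5**2)**2/5**2)**2 = (-15 + (72 - 225 + 5*25)**2/25)**2 = (-15 + (72 - 225 + 125)**2/25)**2 = (-15 + (1/25)*(-28)**2)**2 = (-15 + (1/25)*784)**2 = (-15 + 784/25)**2 = (409/25)**2 = 167281/625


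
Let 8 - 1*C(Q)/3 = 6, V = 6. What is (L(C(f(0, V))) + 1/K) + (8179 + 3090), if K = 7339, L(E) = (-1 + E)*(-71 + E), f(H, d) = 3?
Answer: 80318017/7339 ≈ 10944.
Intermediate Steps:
C(Q) = 6 (C(Q) = 24 - 3*6 = 24 - 18 = 6)
(L(C(f(0, V))) + 1/K) + (8179 + 3090) = ((71 + 6² - 72*6) + 1/7339) + (8179 + 3090) = ((71 + 36 - 432) + 1/7339) + 11269 = (-325 + 1/7339) + 11269 = -2385174/7339 + 11269 = 80318017/7339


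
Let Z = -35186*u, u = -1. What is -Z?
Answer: -35186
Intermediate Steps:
Z = 35186 (Z = -35186*(-1) = 35186)
-Z = -1*35186 = -35186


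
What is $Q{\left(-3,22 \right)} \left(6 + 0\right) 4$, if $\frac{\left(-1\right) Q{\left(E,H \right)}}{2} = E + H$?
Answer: $-912$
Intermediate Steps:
$Q{\left(E,H \right)} = - 2 E - 2 H$ ($Q{\left(E,H \right)} = - 2 \left(E + H\right) = - 2 E - 2 H$)
$Q{\left(-3,22 \right)} \left(6 + 0\right) 4 = \left(\left(-2\right) \left(-3\right) - 44\right) \left(6 + 0\right) 4 = \left(6 - 44\right) 6 \cdot 4 = \left(-38\right) 24 = -912$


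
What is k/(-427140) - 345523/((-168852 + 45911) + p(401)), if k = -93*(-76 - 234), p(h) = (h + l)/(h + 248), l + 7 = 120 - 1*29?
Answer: 1558057834181/568012366656 ≈ 2.7430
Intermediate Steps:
l = 84 (l = -7 + (120 - 1*29) = -7 + (120 - 29) = -7 + 91 = 84)
p(h) = (84 + h)/(248 + h) (p(h) = (h + 84)/(h + 248) = (84 + h)/(248 + h))
k = 28830 (k = -93*(-310) = 28830)
k/(-427140) - 345523/((-168852 + 45911) + p(401)) = 28830/(-427140) - 345523/((-168852 + 45911) + (84 + 401)/(248 + 401)) = 28830*(-1/427140) - 345523/(-122941 + 485/649) = -961/14238 - 345523/(-122941 + (1/649)*485) = -961/14238 - 345523/(-122941 + 485/649) = -961/14238 - 345523/(-79788224/649) = -961/14238 - 345523*(-649/79788224) = -961/14238 + 224244427/79788224 = 1558057834181/568012366656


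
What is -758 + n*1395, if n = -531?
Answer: -741503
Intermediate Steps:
-758 + n*1395 = -758 - 531*1395 = -758 - 740745 = -741503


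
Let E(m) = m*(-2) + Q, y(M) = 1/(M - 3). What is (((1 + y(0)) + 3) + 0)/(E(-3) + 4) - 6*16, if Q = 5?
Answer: -4309/45 ≈ -95.756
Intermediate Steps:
y(M) = 1/(-3 + M)
E(m) = 5 - 2*m (E(m) = m*(-2) + 5 = -2*m + 5 = 5 - 2*m)
(((1 + y(0)) + 3) + 0)/(E(-3) + 4) - 6*16 = (((1 + 1/(-3 + 0)) + 3) + 0)/((5 - 2*(-3)) + 4) - 6*16 = (((1 + 1/(-3)) + 3) + 0)/((5 + 6) + 4) - 96 = (((1 - 1/3) + 3) + 0)/(11 + 4) - 96 = ((2/3 + 3) + 0)/15 - 96 = (11/3 + 0)*(1/15) - 96 = (11/3)*(1/15) - 96 = 11/45 - 96 = -4309/45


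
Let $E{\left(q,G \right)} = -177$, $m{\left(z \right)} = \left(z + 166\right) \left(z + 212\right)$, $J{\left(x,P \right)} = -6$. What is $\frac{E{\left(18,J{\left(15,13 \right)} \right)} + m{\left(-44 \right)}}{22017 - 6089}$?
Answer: $\frac{20319}{15928} \approx 1.2757$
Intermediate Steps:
$m{\left(z \right)} = \left(166 + z\right) \left(212 + z\right)$
$\frac{E{\left(18,J{\left(15,13 \right)} \right)} + m{\left(-44 \right)}}{22017 - 6089} = \frac{-177 + \left(35192 + \left(-44\right)^{2} + 378 \left(-44\right)\right)}{22017 - 6089} = \frac{-177 + \left(35192 + 1936 - 16632\right)}{15928} = \left(-177 + 20496\right) \frac{1}{15928} = 20319 \cdot \frac{1}{15928} = \frac{20319}{15928}$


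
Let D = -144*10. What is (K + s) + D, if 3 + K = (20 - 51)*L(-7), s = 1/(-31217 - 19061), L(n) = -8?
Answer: -60082211/50278 ≈ -1195.0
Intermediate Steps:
s = -1/50278 (s = 1/(-50278) = -1/50278 ≈ -1.9889e-5)
K = 245 (K = -3 + (20 - 51)*(-8) = -3 - 31*(-8) = -3 + 248 = 245)
D = -1440
(K + s) + D = (245 - 1/50278) - 1440 = 12318109/50278 - 1440 = -60082211/50278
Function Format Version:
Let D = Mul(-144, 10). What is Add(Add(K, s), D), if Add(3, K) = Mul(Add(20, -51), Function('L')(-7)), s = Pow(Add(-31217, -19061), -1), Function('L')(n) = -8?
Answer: Rational(-60082211, 50278) ≈ -1195.0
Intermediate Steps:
s = Rational(-1, 50278) (s = Pow(-50278, -1) = Rational(-1, 50278) ≈ -1.9889e-5)
K = 245 (K = Add(-3, Mul(Add(20, -51), -8)) = Add(-3, Mul(-31, -8)) = Add(-3, 248) = 245)
D = -1440
Add(Add(K, s), D) = Add(Add(245, Rational(-1, 50278)), -1440) = Add(Rational(12318109, 50278), -1440) = Rational(-60082211, 50278)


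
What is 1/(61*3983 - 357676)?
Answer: -1/114713 ≈ -8.7174e-6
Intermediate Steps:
1/(61*3983 - 357676) = 1/(242963 - 357676) = 1/(-114713) = -1/114713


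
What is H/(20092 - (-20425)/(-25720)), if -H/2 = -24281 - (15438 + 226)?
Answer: 136984720/34449721 ≈ 3.9764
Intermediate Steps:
H = 79890 (H = -2*(-24281 - (15438 + 226)) = -2*(-24281 - 1*15664) = -2*(-24281 - 15664) = -2*(-39945) = 79890)
H/(20092 - (-20425)/(-25720)) = 79890/(20092 - (-20425)/(-25720)) = 79890/(20092 - (-20425)*(-1)/25720) = 79890/(20092 - 1*4085/5144) = 79890/(20092 - 4085/5144) = 79890/(103349163/5144) = 79890*(5144/103349163) = 136984720/34449721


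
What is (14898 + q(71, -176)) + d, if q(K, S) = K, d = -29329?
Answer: -14360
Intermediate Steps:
(14898 + q(71, -176)) + d = (14898 + 71) - 29329 = 14969 - 29329 = -14360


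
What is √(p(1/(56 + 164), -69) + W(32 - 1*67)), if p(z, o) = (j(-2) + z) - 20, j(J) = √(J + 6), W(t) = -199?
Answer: I*√2625645/110 ≈ 14.731*I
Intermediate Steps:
j(J) = √(6 + J)
p(z, o) = -18 + z (p(z, o) = (√(6 - 2) + z) - 20 = (√4 + z) - 20 = (2 + z) - 20 = -18 + z)
√(p(1/(56 + 164), -69) + W(32 - 1*67)) = √((-18 + 1/(56 + 164)) - 199) = √((-18 + 1/220) - 199) = √(-3959/220 - 199) = √(-47739/220) = I*√2625645/110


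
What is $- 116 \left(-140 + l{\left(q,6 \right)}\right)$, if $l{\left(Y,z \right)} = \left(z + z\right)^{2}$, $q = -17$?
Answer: $-464$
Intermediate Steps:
$l{\left(Y,z \right)} = 4 z^{2}$ ($l{\left(Y,z \right)} = \left(2 z\right)^{2} = 4 z^{2}$)
$- 116 \left(-140 + l{\left(q,6 \right)}\right) = - 116 \left(-140 + 4 \cdot 6^{2}\right) = - 116 \left(-140 + 4 \cdot 36\right) = - 116 \left(-140 + 144\right) = - 116 \cdot 4 = \left(-1\right) 464 = -464$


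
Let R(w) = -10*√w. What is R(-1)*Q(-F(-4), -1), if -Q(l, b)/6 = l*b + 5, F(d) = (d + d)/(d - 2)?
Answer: 380*I ≈ 380.0*I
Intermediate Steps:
F(d) = 2*d/(-2 + d) (F(d) = (2*d)/(-2 + d) = 2*d/(-2 + d))
Q(l, b) = -30 - 6*b*l (Q(l, b) = -6*(l*b + 5) = -6*(b*l + 5) = -6*(5 + b*l) = -30 - 6*b*l)
R(-1)*Q(-F(-4), -1) = (-10*I)*(-30 - 6*(-1)*(-2*(-4)/(-2 - 4))) = (-10*I)*(-30 - 6*(-1)*(-2*(-4)/(-6))) = (-10*I)*(-30 - 6*(-1)*(-2*(-4)*(-1)/6)) = (-10*I)*(-30 - 6*(-1)*(-1*4/3)) = (-10*I)*(-30 - 6*(-1)*(-4/3)) = (-10*I)*(-30 - 8) = -10*I*(-38) = 380*I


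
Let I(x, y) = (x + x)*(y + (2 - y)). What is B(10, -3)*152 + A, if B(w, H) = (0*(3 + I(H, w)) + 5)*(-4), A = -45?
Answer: -3085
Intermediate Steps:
I(x, y) = 4*x (I(x, y) = (2*x)*2 = 4*x)
B(w, H) = -20 (B(w, H) = (0*(3 + 4*H) + 5)*(-4) = (0 + 5)*(-4) = 5*(-4) = -20)
B(10, -3)*152 + A = -20*152 - 45 = -3040 - 45 = -3085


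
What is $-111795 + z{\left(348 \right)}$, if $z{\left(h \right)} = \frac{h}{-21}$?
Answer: $- \frac{782681}{7} \approx -1.1181 \cdot 10^{5}$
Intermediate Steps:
$z{\left(h \right)} = - \frac{h}{21}$ ($z{\left(h \right)} = h \left(- \frac{1}{21}\right) = - \frac{h}{21}$)
$-111795 + z{\left(348 \right)} = -111795 - \frac{116}{7} = - \frac{782681}{7}$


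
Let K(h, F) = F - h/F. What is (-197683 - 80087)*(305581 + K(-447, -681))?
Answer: -19225059183270/227 ≈ -8.4692e+10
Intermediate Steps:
K(h, F) = F - h/F
(-197683 - 80087)*(305581 + K(-447, -681)) = (-197683 - 80087)*(305581 + (-681 - 1*(-447)/(-681))) = -277770*(305581 + (-681 - 1*(-447)*(-1/681))) = -277770*(305581 + (-681 - 149/227)) = -277770*(305581 - 154736/227) = -277770*69212151/227 = -19225059183270/227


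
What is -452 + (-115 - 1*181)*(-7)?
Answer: 1620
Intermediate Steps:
-452 + (-115 - 1*181)*(-7) = -452 + (-115 - 181)*(-7) = -452 - 296*(-7) = -452 + 2072 = 1620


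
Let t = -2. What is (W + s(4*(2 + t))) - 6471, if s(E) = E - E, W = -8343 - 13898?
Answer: -28712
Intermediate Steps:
W = -22241
s(E) = 0
(W + s(4*(2 + t))) - 6471 = (-22241 + 0) - 6471 = -22241 - 6471 = -28712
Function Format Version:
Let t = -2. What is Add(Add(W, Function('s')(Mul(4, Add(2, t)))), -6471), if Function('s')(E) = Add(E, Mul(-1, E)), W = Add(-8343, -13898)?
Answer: -28712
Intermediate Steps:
W = -22241
Function('s')(E) = 0
Add(Add(W, Function('s')(Mul(4, Add(2, t)))), -6471) = Add(Add(-22241, 0), -6471) = Add(-22241, -6471) = -28712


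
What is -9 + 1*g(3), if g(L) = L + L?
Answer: -3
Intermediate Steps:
g(L) = 2*L
-9 + 1*g(3) = -9 + 1*(2*3) = -9 + 1*6 = -9 + 6 = -3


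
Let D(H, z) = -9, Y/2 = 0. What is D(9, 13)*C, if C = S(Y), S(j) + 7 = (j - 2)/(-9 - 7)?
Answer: 495/8 ≈ 61.875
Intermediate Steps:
Y = 0 (Y = 2*0 = 0)
S(j) = -55/8 - j/16 (S(j) = -7 + (j - 2)/(-9 - 7) = -7 + (-2 + j)/(-16) = -7 + (-2 + j)*(-1/16) = -7 + (⅛ - j/16) = -55/8 - j/16)
C = -55/8 (C = -55/8 - 1/16*0 = -55/8 + 0 = -55/8 ≈ -6.8750)
D(9, 13)*C = -9*(-55/8) = 495/8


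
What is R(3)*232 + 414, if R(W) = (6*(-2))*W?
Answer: -7938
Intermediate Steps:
R(W) = -12*W
R(3)*232 + 414 = -12*3*232 + 414 = -36*232 + 414 = -8352 + 414 = -7938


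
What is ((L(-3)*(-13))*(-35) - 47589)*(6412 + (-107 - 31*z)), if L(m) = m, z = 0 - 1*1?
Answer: -310172544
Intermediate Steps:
z = -1 (z = 0 - 1 = -1)
((L(-3)*(-13))*(-35) - 47589)*(6412 + (-107 - 31*z)) = (-3*(-13)*(-35) - 47589)*(6412 + (-107 - 31*(-1))) = (39*(-35) - 47589)*(6412 + (-107 + 31)) = (-1365 - 47589)*(6412 - 76) = -48954*6336 = -310172544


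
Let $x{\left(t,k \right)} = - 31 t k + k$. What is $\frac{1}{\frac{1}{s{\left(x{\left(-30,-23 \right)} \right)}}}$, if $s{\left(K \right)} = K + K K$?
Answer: $458495156$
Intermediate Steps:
$x{\left(t,k \right)} = k - 31 k t$ ($x{\left(t,k \right)} = - 31 k t + k = k - 31 k t$)
$s{\left(K \right)} = K + K^{2}$
$\frac{1}{\frac{1}{s{\left(x{\left(-30,-23 \right)} \right)}}} = \frac{1}{\frac{1}{- 23 \left(1 - -930\right) \left(1 - 23 \left(1 - -930\right)\right)}} = \frac{1}{\frac{1}{- 23 \left(1 + 930\right) \left(1 - 23 \left(1 + 930\right)\right)}} = \frac{1}{\frac{1}{\left(-23\right) 931 \left(1 - 21413\right)}} = \frac{1}{\frac{1}{\left(-21413\right) \left(1 - 21413\right)}} = \frac{1}{\frac{1}{\left(-21413\right) \left(-21412\right)}} = \frac{1}{\frac{1}{458495156}} = 458495156$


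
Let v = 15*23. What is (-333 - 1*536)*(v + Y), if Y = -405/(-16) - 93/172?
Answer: -221076207/688 ≈ -3.2133e+5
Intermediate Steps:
v = 345
Y = 17043/688 (Y = -405*(-1/16) - 93*1/172 = 405/16 - 93/172 = 17043/688 ≈ 24.772)
(-333 - 1*536)*(v + Y) = (-333 - 1*536)*(345 + 17043/688) = (-333 - 536)*(254403/688) = -869*254403/688 = -221076207/688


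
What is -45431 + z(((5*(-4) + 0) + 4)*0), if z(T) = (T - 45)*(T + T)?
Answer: -45431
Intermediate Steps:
z(T) = 2*T*(-45 + T) (z(T) = (-45 + T)*(2*T) = 2*T*(-45 + T))
-45431 + z(((5*(-4) + 0) + 4)*0) = -45431 + 2*(((5*(-4) + 0) + 4)*0)*(-45 + ((5*(-4) + 0) + 4)*0) = -45431 + 2*(((-20 + 0) + 4)*0)*(-45 + ((-20 + 0) + 4)*0) = -45431 + 2*((-20 + 4)*0)*(-45 + (-20 + 4)*0) = -45431 + 2*(-16*0)*(-45 - 16*0) = -45431 + 2*0*(-45 + 0) = -45431 + 2*0*(-45) = -45431 + 0 = -45431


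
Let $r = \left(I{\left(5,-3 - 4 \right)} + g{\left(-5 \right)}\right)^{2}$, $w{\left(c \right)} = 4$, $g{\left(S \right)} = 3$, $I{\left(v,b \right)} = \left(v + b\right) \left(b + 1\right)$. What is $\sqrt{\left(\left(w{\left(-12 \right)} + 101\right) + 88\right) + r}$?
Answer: $\sqrt{418} \approx 20.445$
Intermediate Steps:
$I{\left(v,b \right)} = \left(1 + b\right) \left(b + v\right)$ ($I{\left(v,b \right)} = \left(b + v\right) \left(1 + b\right) = \left(1 + b\right) \left(b + v\right)$)
$r = 225$ ($r = \left(\left(\left(-3 - 4\right) + 5 + \left(-3 - 4\right)^{2} + \left(-3 - 4\right) 5\right) + 3\right)^{2} = \left(\left(-7 + 5 + \left(-7\right)^{2} - 35\right) + 3\right)^{2} = \left(\left(-7 + 5 + 49 - 35\right) + 3\right)^{2} = \left(12 + 3\right)^{2} = 15^{2} = 225$)
$\sqrt{\left(\left(w{\left(-12 \right)} + 101\right) + 88\right) + r} = \sqrt{\left(\left(4 + 101\right) + 88\right) + 225} = \sqrt{\left(105 + 88\right) + 225} = \sqrt{193 + 225} = \sqrt{418}$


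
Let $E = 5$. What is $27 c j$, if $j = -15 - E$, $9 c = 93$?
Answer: $-5580$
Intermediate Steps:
$c = \frac{31}{3}$ ($c = \frac{1}{9} \cdot 93 = \frac{31}{3} \approx 10.333$)
$j = -20$ ($j = -15 - 5 = -20$)
$27 c j = 27 \cdot \frac{31}{3} \left(-20\right) = 279 \left(-20\right) = -5580$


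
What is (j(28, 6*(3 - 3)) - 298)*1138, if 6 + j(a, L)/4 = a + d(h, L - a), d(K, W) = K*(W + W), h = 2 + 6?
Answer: -2278276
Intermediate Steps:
h = 8
d(K, W) = 2*K*W (d(K, W) = K*(2*W) = 2*K*W)
j(a, L) = -24 - 60*a + 64*L (j(a, L) = -24 + 4*(a + 2*8*(L - a)) = -24 + 4*(a + (-16*a + 16*L)) = -24 + 4*(-15*a + 16*L) = -24 + (-60*a + 64*L) = -24 - 60*a + 64*L)
(j(28, 6*(3 - 3)) - 298)*1138 = ((-24 - 60*28 + 64*(6*(3 - 3))) - 298)*1138 = ((-24 - 1680 + 64*(6*0)) - 298)*1138 = ((-24 - 1680 + 64*0) - 298)*1138 = ((-24 - 1680 + 0) - 298)*1138 = (-1704 - 298)*1138 = -2002*1138 = -2278276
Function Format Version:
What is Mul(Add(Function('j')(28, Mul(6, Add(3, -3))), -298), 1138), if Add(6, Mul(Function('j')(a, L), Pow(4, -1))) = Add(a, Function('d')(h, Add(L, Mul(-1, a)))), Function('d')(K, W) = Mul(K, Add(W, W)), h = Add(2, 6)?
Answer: -2278276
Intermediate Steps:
h = 8
Function('d')(K, W) = Mul(2, K, W) (Function('d')(K, W) = Mul(K, Mul(2, W)) = Mul(2, K, W))
Function('j')(a, L) = Add(-24, Mul(-60, a), Mul(64, L)) (Function('j')(a, L) = Add(-24, Mul(4, Add(a, Mul(2, 8, Add(L, Mul(-1, a)))))) = Add(-24, Mul(4, Add(a, Add(Mul(-16, a), Mul(16, L))))) = Add(-24, Mul(4, Add(Mul(-15, a), Mul(16, L)))) = Add(-24, Add(Mul(-60, a), Mul(64, L))) = Add(-24, Mul(-60, a), Mul(64, L)))
Mul(Add(Function('j')(28, Mul(6, Add(3, -3))), -298), 1138) = Mul(Add(Add(-24, Mul(-60, 28), Mul(64, Mul(6, Add(3, -3)))), -298), 1138) = Mul(Add(Add(-24, -1680, Mul(64, Mul(6, 0))), -298), 1138) = Mul(Add(Add(-24, -1680, Mul(64, 0)), -298), 1138) = Mul(Add(Add(-24, -1680, 0), -298), 1138) = Mul(Add(-1704, -298), 1138) = Mul(-2002, 1138) = -2278276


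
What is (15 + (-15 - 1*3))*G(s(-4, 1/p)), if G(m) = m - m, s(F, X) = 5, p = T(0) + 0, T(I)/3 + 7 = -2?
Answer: 0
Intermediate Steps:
T(I) = -27 (T(I) = -21 + 3*(-2) = -21 - 6 = -27)
p = -27 (p = -27 + 0 = -27)
G(m) = 0
(15 + (-15 - 1*3))*G(s(-4, 1/p)) = (15 + (-15 - 1*3))*0 = (15 + (-15 - 3))*0 = (15 - 18)*0 = -3*0 = 0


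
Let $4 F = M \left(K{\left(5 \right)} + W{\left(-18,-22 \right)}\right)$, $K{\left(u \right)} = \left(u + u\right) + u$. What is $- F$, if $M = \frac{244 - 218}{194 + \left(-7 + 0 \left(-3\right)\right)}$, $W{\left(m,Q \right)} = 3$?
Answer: $- \frac{117}{187} \approx -0.62567$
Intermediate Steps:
$K{\left(u \right)} = 3 u$ ($K{\left(u \right)} = 2 u + u = 3 u$)
$M = \frac{26}{187}$ ($M = \frac{26}{194 + \left(-7 + 0\right)} = \frac{26}{194 - 7} = \frac{26}{187} \approx 0.13904$)
$F = \frac{117}{187}$ ($F = \frac{\frac{26}{187} \left(3 \cdot 5 + 3\right)}{4} = \frac{\frac{26}{187} \left(15 + 3\right)}{4} = \frac{\frac{26}{187} \cdot 18}{4} = \frac{1}{4} \cdot \frac{468}{187} = \frac{117}{187} \approx 0.62567$)
$- F = \left(-1\right) \frac{117}{187} = - \frac{117}{187}$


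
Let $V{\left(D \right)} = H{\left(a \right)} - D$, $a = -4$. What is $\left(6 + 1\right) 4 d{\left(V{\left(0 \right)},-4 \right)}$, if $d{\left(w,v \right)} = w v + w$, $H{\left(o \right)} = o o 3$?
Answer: $-4032$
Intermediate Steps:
$H{\left(o \right)} = 3 o^{2}$ ($H{\left(o \right)} = o^{2} \cdot 3 = 3 o^{2}$)
$V{\left(D \right)} = 48 - D$ ($V{\left(D \right)} = 3 \left(-4\right)^{2} - D = 3 \cdot 16 - D = 48 - D$)
$d{\left(w,v \right)} = w + v w$ ($d{\left(w,v \right)} = v w + w = w + v w$)
$\left(6 + 1\right) 4 d{\left(V{\left(0 \right)},-4 \right)} = \left(6 + 1\right) 4 \left(48 - 0\right) \left(1 - 4\right) = 7 \cdot 4 \left(48 + 0\right) \left(-3\right) = 28 \cdot 48 \left(-3\right) = 28 \left(-144\right) = -4032$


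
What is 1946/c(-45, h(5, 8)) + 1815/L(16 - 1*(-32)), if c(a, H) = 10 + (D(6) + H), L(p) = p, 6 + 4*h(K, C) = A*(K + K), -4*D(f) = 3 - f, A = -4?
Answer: -122729/48 ≈ -2556.9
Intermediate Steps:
D(f) = -¾ + f/4 (D(f) = -(3 - f)/4 = -¾ + f/4)
h(K, C) = -3/2 - 2*K (h(K, C) = -3/2 + (-4*(K + K))/4 = -3/2 + (-8*K)/4 = -3/2 - 2*K)
c(a, H) = 43/4 + H (c(a, H) = 10 + ((-¾ + (¼)*6) + H) = 10 + ((-¾ + 3/2) + H) = 10 + (¾ + H) = 43/4 + H)
1946/c(-45, h(5, 8)) + 1815/L(16 - 1*(-32)) = 1946/(43/4 + (-3/2 - 2*5)) + 1815/(16 - 1*(-32)) = 1946/(43/4 + (-3/2 - 10)) + 1815/(16 + 32) = 1946/(43/4 - 23/2) + 1815/48 = 1946/(-¾) + 1815*(1/48) = 1946*(-4/3) + 605/16 = -7784/3 + 605/16 = -122729/48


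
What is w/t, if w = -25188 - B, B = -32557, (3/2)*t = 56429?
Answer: 22107/112858 ≈ 0.19588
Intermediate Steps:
t = 112858/3 (t = (2/3)*56429 = 112858/3 ≈ 37619.)
w = 7369 (w = -25188 - 1*(-32557) = -25188 + 32557 = 7369)
w/t = 7369/(112858/3) = 7369*(3/112858) = 22107/112858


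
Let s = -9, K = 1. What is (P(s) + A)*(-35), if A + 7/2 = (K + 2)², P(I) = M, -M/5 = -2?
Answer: -1085/2 ≈ -542.50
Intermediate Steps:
M = 10 (M = -5*(-2) = 10)
P(I) = 10
A = 11/2 (A = -7/2 + (1 + 2)² = -7/2 + 3² = -7/2 + 9 = 11/2 ≈ 5.5000)
(P(s) + A)*(-35) = (10 + 11/2)*(-35) = (31/2)*(-35) = -1085/2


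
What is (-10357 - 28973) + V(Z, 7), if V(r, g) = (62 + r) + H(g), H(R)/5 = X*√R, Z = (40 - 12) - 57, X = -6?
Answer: -39297 - 30*√7 ≈ -39376.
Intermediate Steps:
Z = -29 (Z = 28 - 57 = -29)
H(R) = -30*√R (H(R) = 5*(-6*√R) = -30*√R)
V(r, g) = 62 + r - 30*√g (V(r, g) = (62 + r) - 30*√g = 62 + r - 30*√g)
(-10357 - 28973) + V(Z, 7) = (-10357 - 28973) + (62 - 29 - 30*√7) = -39330 + (33 - 30*√7) = -39297 - 30*√7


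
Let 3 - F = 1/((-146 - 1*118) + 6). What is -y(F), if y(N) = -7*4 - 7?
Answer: 35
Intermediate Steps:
F = 775/258 (F = 3 - 1/((-146 - 1*118) + 6) = 3 - 1/((-146 - 118) + 6) = 3 - 1/(-264 + 6) = 3 - 1/(-258) = 3 - 1*(-1/258) = 3 + 1/258 = 775/258 ≈ 3.0039)
y(N) = -35 (y(N) = -28 - 7 = -35)
-y(F) = -1*(-35) = 35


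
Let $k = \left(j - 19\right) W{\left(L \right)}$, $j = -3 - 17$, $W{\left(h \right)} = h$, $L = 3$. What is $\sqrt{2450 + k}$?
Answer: $\sqrt{2333} \approx 48.301$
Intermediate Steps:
$j = -20$
$k = -117$ ($k = \left(-20 - 19\right) 3 = \left(-39\right) 3 = -117$)
$\sqrt{2450 + k} = \sqrt{2450 - 117} = \sqrt{2333}$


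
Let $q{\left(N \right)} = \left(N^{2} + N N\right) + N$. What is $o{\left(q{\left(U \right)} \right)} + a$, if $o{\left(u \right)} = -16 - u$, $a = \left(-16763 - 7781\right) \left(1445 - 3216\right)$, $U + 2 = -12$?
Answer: $43467030$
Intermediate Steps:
$U = -14$ ($U = -2 - 12 = -14$)
$a = 43467424$ ($a = \left(-24544\right) \left(-1771\right) = 43467424$)
$q{\left(N \right)} = N + 2 N^{2}$ ($q{\left(N \right)} = \left(N^{2} + N^{2}\right) + N = 2 N^{2} + N = N + 2 N^{2}$)
$o{\left(q{\left(U \right)} \right)} + a = \left(-16 - - 14 \left(1 + 2 \left(-14\right)\right)\right) + 43467424 = \left(-16 - - 14 \left(1 - 28\right)\right) + 43467424 = \left(-16 - \left(-14\right) \left(-27\right)\right) + 43467424 = \left(-16 - 378\right) + 43467424 = -394 + 43467424 = 43467030$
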